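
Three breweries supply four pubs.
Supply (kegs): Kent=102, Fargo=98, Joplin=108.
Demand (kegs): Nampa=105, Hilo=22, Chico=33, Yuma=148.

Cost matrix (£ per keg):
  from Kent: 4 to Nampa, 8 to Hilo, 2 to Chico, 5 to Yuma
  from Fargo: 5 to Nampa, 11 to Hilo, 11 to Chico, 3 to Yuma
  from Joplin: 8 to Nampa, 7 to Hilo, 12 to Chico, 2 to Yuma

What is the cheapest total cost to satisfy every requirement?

An optimal shipping plan:
  Kent->Nampa: 69 × £4 = £276
  Kent->Chico: 33 × £2 = £66
  Fargo->Nampa: 36 × £5 = £180
  Fargo->Yuma: 62 × £3 = £186
  Joplin->Hilo: 22 × £7 = £154
  Joplin->Yuma: 86 × £2 = £172
Total = 276 + 66 + 180 + 186 + 154 + 172 = £1034.
(Supply check: Kent ships 102; Fargo ships 98; Joplin ships 108.)

1034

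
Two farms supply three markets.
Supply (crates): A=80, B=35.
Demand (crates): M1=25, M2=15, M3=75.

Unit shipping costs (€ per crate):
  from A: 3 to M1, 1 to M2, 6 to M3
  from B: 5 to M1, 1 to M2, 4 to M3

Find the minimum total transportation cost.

A cheapest plan:
  A->M1: 25 × €3 = €75
  A->M2: 15 × €1 = €15
  A->M3: 40 × €6 = €240
  B->M3: 35 × €4 = €140
Total = 75 + 15 + 240 + 140 = €470.

470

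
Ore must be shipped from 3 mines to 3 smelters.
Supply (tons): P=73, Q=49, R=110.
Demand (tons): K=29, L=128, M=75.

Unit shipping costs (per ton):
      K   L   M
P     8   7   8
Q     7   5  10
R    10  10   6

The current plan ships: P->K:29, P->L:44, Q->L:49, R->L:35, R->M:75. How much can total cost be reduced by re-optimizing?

29

Current plan cost = 29·8 + 44·7 + 49·5 + 35·10 + 75·6 = 1585.
Optimal plan:
  P->L: 73 × 7 = 511
  Q->L: 49 × 5 = 245
  R->K: 29 × 10 = 290
  R->L: 6 × 10 = 60
  R->M: 75 × 6 = 450
Optimal cost = 1556.
Saving = 1585 − 1556 = 29.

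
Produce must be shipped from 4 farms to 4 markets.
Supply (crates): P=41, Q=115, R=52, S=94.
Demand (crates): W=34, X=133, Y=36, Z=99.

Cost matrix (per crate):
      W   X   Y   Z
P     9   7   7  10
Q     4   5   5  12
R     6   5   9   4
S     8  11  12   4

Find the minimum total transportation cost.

Optimal allocation:
  P→X: 41 crates
  Q→W: 34 crates
  Q→X: 45 crates
  Q→Y: 36 crates
  R→X: 47 crates
  R→Z: 5 crates
  S→Z: 94 crates
Total cost = 1459.
(Supply check: P ships 41; Q ships 115; R ships 52; S ships 94.)

1459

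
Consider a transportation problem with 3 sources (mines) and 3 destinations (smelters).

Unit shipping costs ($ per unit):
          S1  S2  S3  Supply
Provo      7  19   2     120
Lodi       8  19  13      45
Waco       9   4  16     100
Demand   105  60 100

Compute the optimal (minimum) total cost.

An optimal shipping plan:
  Provo to S1: 20 × $7 = $140
  Provo to S3: 100 × $2 = $200
  Lodi to S1: 45 × $8 = $360
  Waco to S1: 40 × $9 = $360
  Waco to S2: 60 × $4 = $240
Total = 140 + 200 + 360 + 360 + 240 = $1300.
(Supply check: Provo ships 120; Lodi ships 45; Waco ships 100.)

1300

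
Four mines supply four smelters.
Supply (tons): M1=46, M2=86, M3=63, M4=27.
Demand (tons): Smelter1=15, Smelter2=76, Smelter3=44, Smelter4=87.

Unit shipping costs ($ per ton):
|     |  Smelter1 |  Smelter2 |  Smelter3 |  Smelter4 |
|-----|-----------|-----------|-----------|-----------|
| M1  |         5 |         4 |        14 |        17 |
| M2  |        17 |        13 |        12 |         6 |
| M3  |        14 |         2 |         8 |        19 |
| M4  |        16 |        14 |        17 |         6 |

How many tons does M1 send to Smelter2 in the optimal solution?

31

The minimum-cost plan:
  M1–Smelter1: 15 × $5 = $75
  M1–Smelter2: 31 × $4 = $124
  M2–Smelter3: 26 × $12 = $312
  M2–Smelter4: 60 × $6 = $360
  M3–Smelter2: 45 × $2 = $90
  M3–Smelter3: 18 × $8 = $144
  M4–Smelter4: 27 × $6 = $162
Total cost = $1267.
So M1→Smelter2 carries 31 tons.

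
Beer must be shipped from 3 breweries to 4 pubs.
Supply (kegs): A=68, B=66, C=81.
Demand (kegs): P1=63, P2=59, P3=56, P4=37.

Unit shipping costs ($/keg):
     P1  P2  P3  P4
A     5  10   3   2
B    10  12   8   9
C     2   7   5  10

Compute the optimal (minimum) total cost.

An optimal shipping plan:
  A–P3: 31 × $3 = $93
  A–P4: 37 × $2 = $74
  B–P2: 41 × $12 = $492
  B–P3: 25 × $8 = $200
  C–P1: 63 × $2 = $126
  C–P2: 18 × $7 = $126
Total = 93 + 74 + 492 + 200 + 126 + 126 = $1111.
(Supply check: A ships 68; B ships 66; C ships 81.)

1111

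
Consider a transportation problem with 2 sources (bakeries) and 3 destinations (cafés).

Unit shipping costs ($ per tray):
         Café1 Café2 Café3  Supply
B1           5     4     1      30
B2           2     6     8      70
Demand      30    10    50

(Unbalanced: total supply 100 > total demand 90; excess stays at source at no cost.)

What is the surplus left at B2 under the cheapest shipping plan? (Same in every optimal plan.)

Minimum-cost shipments:
  B1→Café3: 30 × $1 = $30
  B2→Café1: 30 × $2 = $60
  B2→Café2: 10 × $6 = $60
  B2→Café3: 20 × $8 = $160
Total cost = $310.
B2 ships 60 of its 70, leaving 10.

10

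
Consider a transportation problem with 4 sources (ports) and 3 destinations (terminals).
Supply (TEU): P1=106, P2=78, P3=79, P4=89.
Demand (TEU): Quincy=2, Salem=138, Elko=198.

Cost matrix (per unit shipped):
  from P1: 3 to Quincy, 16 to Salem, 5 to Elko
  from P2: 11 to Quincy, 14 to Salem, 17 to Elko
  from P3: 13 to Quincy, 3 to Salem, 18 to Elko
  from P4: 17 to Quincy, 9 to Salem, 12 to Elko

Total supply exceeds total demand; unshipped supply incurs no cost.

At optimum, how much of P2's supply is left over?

14

Minimum-cost shipments:
  P1→Elko: 106 × 5 = 530
  P2→Quincy: 2 × 11 = 22
  P2→Salem: 59 × 14 = 826
  P2→Elko: 3 × 17 = 51
  P3→Salem: 79 × 3 = 237
  P4→Elko: 89 × 12 = 1068
Total cost = 2734.
P2 ships 64 of its 78, leaving 14.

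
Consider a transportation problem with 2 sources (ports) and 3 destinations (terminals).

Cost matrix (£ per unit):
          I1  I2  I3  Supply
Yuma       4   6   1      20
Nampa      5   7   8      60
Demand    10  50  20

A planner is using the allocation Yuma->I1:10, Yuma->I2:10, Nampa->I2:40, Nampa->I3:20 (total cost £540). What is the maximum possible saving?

120

Current plan cost = 10·4 + 10·6 + 40·7 + 20·8 = £540.
Optimal plan:
  Yuma→I3: 20 × £1 = £20
  Nampa→I1: 10 × £5 = £50
  Nampa→I2: 50 × £7 = £350
Optimal cost = £420.
Saving = 540 − 420 = £120.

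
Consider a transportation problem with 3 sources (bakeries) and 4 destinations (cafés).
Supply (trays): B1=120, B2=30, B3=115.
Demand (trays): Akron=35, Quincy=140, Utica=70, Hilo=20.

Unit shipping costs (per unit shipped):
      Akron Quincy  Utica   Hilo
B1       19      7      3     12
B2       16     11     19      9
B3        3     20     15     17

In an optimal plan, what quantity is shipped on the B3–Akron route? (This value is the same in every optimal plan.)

35

The minimum-cost plan:
  B1 to Quincy: 120 × 7 = 840
  B2 to Quincy: 20 × 11 = 220
  B2 to Hilo: 10 × 9 = 90
  B3 to Akron: 35 × 3 = 105
  B3 to Utica: 70 × 15 = 1050
  B3 to Hilo: 10 × 17 = 170
Total cost = 2475.
So B3→Akron carries 35 trays.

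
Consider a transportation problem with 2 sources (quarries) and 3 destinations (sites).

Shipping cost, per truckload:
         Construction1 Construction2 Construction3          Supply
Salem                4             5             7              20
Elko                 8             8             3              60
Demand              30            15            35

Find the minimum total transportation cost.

385

One minimum-cost allocation:
  Salem to Construction1: 20 × 4 = 80
  Elko to Construction1: 10 × 8 = 80
  Elko to Construction2: 15 × 8 = 120
  Elko to Construction3: 35 × 3 = 105
Total = 80 + 80 + 120 + 105 = 385.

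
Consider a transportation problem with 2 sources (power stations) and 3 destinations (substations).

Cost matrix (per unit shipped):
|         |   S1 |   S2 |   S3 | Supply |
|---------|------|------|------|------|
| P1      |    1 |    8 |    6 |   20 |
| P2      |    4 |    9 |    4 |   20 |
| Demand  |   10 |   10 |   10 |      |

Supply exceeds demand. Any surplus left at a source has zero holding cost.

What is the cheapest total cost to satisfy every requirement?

130

A cheapest plan:
  P1->S1: 10 × 1 = 10
  P1->S2: 10 × 8 = 80
  P2->S3: 10 × 4 = 40
Total = 10 + 80 + 40 = 130.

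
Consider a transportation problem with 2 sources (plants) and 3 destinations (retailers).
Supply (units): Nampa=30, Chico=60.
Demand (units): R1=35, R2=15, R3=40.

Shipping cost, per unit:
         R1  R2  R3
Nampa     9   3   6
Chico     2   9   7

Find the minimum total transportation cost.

One minimum-cost allocation:
  Nampa->R2: 15 × 3 = 45
  Nampa->R3: 15 × 6 = 90
  Chico->R1: 35 × 2 = 70
  Chico->R3: 25 × 7 = 175
Total = 45 + 90 + 70 + 175 = 380.
(Supply check: Nampa ships 30; Chico ships 60.)

380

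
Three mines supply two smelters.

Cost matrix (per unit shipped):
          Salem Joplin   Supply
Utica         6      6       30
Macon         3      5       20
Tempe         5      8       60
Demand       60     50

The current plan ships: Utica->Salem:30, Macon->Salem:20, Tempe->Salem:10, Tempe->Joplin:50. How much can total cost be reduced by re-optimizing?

110

Current plan cost = 30·6 + 20·3 + 10·5 + 50·8 = 690.
Optimal plan:
  Utica–Joplin: 30 × 6 = 180
  Macon–Joplin: 20 × 5 = 100
  Tempe–Salem: 60 × 5 = 300
Optimal cost = 580.
Saving = 690 − 580 = 110.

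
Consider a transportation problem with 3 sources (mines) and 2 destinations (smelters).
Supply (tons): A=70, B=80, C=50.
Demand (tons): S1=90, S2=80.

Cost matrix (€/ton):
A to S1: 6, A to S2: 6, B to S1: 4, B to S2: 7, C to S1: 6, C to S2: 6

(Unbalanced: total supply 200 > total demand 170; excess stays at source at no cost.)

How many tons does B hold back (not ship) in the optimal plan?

0

An optimal plan:
  A→S2: 70 × €6 = €420
  B→S1: 80 × €4 = €320
  C→S1: 10 × €6 = €60
  C→S2: 10 × €6 = €60
Total cost = €860.
B ships 80 of its 80, leaving 0.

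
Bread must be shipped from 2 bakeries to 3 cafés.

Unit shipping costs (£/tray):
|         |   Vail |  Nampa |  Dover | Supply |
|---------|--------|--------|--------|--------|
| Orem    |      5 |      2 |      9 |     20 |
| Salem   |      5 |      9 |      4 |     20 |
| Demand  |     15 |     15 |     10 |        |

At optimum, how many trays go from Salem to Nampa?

0

Solving gives:
  Orem->Vail: 5 × £5 = £25
  Orem->Nampa: 15 × £2 = £30
  Salem->Vail: 10 × £5 = £50
  Salem->Dover: 10 × £4 = £40
Total cost = £145.
The route Salem→Nampa is not used.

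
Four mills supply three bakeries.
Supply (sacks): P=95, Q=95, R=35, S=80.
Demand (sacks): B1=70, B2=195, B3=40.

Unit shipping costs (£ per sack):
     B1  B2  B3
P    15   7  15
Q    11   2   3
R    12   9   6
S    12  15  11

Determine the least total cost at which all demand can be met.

One minimum-cost allocation:
  P to B2: 95 × £7 = £665
  Q to B2: 95 × £2 = £190
  R to B2: 5 × £9 = £45
  R to B3: 30 × £6 = £180
  S to B1: 70 × £12 = £840
  S to B3: 10 × £11 = £110
Total = 665 + 190 + 45 + 180 + 840 + 110 = £2030.

2030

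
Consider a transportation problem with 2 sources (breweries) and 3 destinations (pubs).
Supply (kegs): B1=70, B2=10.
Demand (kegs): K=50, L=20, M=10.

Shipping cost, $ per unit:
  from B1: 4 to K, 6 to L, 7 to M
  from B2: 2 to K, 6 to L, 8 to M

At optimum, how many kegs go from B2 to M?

The minimum-cost plan:
  B1→K: 40 kegs
  B1→L: 20 kegs
  B1→M: 10 kegs
  B2→K: 10 kegs
Total cost = $370.
The route B2→M is not used.

0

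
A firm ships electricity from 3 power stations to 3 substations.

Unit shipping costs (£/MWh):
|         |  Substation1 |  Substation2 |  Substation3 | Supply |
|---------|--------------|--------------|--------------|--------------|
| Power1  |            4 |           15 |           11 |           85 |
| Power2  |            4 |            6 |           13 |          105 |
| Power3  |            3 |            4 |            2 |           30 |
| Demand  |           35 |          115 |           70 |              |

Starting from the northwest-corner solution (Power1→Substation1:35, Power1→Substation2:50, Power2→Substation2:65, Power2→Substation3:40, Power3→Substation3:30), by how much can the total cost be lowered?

460

Current plan cost = 35·4 + 50·15 + 65·6 + 40·13 + 30·2 = £1860.
Optimal plan:
  Power1→Substation1: 35 × £4 = £140
  Power1→Substation3: 50 × £11 = £550
  Power2→Substation2: 105 × £6 = £630
  Power3→Substation2: 10 × £4 = £40
  Power3→Substation3: 20 × £2 = £40
Optimal cost = £1400.
Saving = 1860 − 1400 = £460.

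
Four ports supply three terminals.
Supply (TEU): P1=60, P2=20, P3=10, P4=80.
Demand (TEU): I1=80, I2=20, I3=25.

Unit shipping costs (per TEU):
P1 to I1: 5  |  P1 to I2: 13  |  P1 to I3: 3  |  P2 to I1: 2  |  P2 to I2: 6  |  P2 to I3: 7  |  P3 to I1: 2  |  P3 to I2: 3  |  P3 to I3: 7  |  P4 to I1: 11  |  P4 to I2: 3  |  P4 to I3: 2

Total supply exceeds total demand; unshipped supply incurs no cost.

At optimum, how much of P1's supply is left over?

Minimum-cost shipments:
  P1→I1: 50 × 5 = 250
  P2→I1: 20 × 2 = 40
  P3→I1: 10 × 2 = 20
  P4→I2: 20 × 3 = 60
  P4→I3: 25 × 2 = 50
Total cost = 420.
P1 ships 50 of its 60, leaving 10.

10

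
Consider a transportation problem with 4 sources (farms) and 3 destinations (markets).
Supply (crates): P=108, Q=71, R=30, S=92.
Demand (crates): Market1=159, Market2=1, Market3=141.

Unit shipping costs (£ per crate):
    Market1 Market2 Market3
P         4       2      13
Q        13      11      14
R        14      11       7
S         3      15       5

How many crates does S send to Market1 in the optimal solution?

52

Solving gives:
  P->Market1: 107 × £4 = £428
  P->Market2: 1 × £2 = £2
  Q->Market3: 71 × £14 = £994
  R->Market3: 30 × £7 = £210
  S->Market1: 52 × £3 = £156
  S->Market3: 40 × £5 = £200
Total cost = £1990.
So S→Market1 carries 52 crates.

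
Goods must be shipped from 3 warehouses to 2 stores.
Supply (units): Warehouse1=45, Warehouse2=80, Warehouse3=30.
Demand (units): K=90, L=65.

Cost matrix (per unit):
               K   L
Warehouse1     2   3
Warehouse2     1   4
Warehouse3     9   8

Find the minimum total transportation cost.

One minimum-cost allocation:
  Warehouse1 to K: 10 × 2 = 20
  Warehouse1 to L: 35 × 3 = 105
  Warehouse2 to K: 80 × 1 = 80
  Warehouse3 to L: 30 × 8 = 240
Total = 20 + 105 + 80 + 240 = 445.

445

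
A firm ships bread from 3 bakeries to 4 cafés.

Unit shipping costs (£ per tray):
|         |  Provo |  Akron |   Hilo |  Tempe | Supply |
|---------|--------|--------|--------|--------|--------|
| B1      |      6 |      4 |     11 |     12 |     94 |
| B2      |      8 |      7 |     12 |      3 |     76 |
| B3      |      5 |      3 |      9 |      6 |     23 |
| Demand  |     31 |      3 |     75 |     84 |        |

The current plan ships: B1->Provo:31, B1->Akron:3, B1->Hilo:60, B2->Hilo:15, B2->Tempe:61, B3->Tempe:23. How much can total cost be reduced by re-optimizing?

90

Current plan cost = 31·6 + 3·4 + 60·11 + 15·12 + 61·3 + 23·6 = £1359.
Optimal plan:
  B1->Provo: 31 trays
  B1->Akron: 3 trays
  B1->Hilo: 60 trays
  B2->Tempe: 76 trays
  B3->Hilo: 15 trays
  B3->Tempe: 8 trays
Optimal cost = £1269.
Saving = 1359 − 1269 = £90.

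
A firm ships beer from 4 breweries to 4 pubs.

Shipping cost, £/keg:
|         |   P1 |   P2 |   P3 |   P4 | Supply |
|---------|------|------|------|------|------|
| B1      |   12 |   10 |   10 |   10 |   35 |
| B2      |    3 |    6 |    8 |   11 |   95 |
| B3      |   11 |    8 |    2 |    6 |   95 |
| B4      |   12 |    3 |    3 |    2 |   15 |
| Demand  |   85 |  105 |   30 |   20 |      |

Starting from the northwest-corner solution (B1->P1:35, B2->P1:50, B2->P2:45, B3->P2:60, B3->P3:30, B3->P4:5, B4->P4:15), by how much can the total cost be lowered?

190

Current plan cost = 35·12 + 50·3 + 45·6 + 60·8 + 30·2 + 5·6 + 15·2 = £1440.
Optimal plan:
  B1 to P2: 35 × £10 = £350
  B2 to P1: 85 × £3 = £255
  B2 to P2: 10 × £6 = £60
  B3 to P2: 45 × £8 = £360
  B3 to P3: 30 × £2 = £60
  B3 to P4: 20 × £6 = £120
  B4 to P2: 15 × £3 = £45
Optimal cost = £1250.
Saving = 1440 − 1250 = £190.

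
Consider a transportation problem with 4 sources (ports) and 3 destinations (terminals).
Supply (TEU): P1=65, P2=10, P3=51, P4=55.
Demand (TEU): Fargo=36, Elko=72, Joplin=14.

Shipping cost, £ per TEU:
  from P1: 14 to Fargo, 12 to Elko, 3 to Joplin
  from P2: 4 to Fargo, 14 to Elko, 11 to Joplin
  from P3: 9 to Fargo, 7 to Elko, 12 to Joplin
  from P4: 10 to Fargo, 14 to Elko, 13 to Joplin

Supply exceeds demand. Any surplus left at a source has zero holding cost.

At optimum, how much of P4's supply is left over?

29

An optimal plan:
  P1–Elko: 21 × £12 = £252
  P1–Joplin: 14 × £3 = £42
  P2–Fargo: 10 × £4 = £40
  P3–Elko: 51 × £7 = £357
  P4–Fargo: 26 × £10 = £260
Total cost = £951.
P4 ships 26 of its 55, leaving 29.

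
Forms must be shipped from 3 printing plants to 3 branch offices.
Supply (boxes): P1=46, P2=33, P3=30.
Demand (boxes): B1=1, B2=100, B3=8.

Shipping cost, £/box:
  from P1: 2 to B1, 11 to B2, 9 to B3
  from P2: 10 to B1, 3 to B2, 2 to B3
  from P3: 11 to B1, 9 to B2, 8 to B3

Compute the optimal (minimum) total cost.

Optimal allocation:
  P1->B1: 1 boxes
  P1->B2: 37 boxes
  P1->B3: 8 boxes
  P2->B2: 33 boxes
  P3->B2: 30 boxes
Total cost = £850.
(Supply check: P1 ships 46; P2 ships 33; P3 ships 30.)

850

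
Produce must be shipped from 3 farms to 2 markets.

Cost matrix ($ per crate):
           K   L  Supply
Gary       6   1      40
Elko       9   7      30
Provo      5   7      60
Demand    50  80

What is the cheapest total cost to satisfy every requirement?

570

Optimal allocation:
  Gary–L: 40 × $1 = $40
  Elko–L: 30 × $7 = $210
  Provo–K: 50 × $5 = $250
  Provo–L: 10 × $7 = $70
Total = 40 + 210 + 250 + 70 = $570.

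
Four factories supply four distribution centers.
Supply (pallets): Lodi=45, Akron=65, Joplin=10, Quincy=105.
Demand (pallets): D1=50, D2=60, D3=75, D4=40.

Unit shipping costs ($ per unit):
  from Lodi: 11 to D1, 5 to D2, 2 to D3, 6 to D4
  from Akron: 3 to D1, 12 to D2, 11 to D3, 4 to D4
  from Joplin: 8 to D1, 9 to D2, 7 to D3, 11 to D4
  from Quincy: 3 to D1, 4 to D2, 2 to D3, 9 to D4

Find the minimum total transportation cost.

750

Optimal allocation:
  Lodi–D3: 45 pallets
  Akron–D1: 25 pallets
  Akron–D4: 40 pallets
  Joplin–D3: 10 pallets
  Quincy–D1: 25 pallets
  Quincy–D2: 60 pallets
  Quincy–D3: 20 pallets
Total cost = $750.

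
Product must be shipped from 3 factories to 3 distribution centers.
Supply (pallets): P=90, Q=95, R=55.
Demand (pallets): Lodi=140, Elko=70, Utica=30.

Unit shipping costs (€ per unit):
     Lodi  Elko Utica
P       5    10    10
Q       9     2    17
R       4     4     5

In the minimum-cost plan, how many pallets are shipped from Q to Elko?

70

Solving gives:
  P→Lodi: 90 × €5 = €450
  Q→Lodi: 25 × €9 = €225
  Q→Elko: 70 × €2 = €140
  R→Lodi: 25 × €4 = €100
  R→Utica: 30 × €5 = €150
Total cost = €1065.
So Q→Elko carries 70 pallets.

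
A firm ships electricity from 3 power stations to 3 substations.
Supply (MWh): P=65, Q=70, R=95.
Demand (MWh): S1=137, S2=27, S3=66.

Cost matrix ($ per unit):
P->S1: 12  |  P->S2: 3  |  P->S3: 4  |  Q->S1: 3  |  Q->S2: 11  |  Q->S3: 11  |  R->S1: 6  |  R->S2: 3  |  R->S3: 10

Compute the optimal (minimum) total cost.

A cheapest plan:
  P–S3: 65 × $4 = $260
  Q–S1: 70 × $3 = $210
  R–S1: 67 × $6 = $402
  R–S2: 27 × $3 = $81
  R–S3: 1 × $10 = $10
Total = 260 + 210 + 402 + 81 + 10 = $963.

963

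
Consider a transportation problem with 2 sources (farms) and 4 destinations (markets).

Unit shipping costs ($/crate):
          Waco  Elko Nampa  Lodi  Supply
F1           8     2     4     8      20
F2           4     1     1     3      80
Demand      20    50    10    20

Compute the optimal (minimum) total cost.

220

Optimal allocation:
  F1→Elko: 20 × $2 = $40
  F2→Waco: 20 × $4 = $80
  F2→Elko: 30 × $1 = $30
  F2→Nampa: 10 × $1 = $10
  F2→Lodi: 20 × $3 = $60
Total = 40 + 80 + 30 + 10 + 60 = $220.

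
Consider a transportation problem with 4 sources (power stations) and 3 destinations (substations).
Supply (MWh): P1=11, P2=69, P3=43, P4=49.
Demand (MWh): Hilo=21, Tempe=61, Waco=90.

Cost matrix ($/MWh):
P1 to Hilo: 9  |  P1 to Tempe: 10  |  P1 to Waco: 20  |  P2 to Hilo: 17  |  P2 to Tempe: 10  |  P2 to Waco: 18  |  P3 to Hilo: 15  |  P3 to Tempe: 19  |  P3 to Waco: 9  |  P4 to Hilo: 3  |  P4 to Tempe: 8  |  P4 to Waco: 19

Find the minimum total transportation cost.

1850

A cheapest plan:
  P1→Tempe: 11 × $10 = $110
  P2→Tempe: 22 × $10 = $220
  P2→Waco: 47 × $18 = $846
  P3→Waco: 43 × $9 = $387
  P4→Hilo: 21 × $3 = $63
  P4→Tempe: 28 × $8 = $224
Total = 110 + 220 + 846 + 387 + 63 + 224 = $1850.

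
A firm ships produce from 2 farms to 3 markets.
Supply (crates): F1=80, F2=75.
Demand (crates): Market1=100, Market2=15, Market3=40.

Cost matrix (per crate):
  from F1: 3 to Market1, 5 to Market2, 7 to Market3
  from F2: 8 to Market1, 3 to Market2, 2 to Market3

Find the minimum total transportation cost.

One minimum-cost allocation:
  F1 to Market1: 80 × 3 = 240
  F2 to Market1: 20 × 8 = 160
  F2 to Market2: 15 × 3 = 45
  F2 to Market3: 40 × 2 = 80
Total = 240 + 160 + 45 + 80 = 525.

525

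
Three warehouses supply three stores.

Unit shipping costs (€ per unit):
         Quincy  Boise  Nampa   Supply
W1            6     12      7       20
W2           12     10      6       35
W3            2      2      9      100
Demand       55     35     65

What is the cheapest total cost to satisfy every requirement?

620

An optimal shipping plan:
  W1–Nampa: 20 × €7 = €140
  W2–Nampa: 35 × €6 = €210
  W3–Quincy: 55 × €2 = €110
  W3–Boise: 35 × €2 = €70
  W3–Nampa: 10 × €9 = €90
Total = 140 + 210 + 110 + 70 + 90 = €620.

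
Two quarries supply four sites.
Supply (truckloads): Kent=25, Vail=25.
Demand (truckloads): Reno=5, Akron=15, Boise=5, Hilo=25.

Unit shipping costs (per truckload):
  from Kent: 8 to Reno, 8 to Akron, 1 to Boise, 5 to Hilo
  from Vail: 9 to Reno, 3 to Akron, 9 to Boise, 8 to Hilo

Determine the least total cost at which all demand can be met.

One minimum-cost allocation:
  Kent–Boise: 5 × 1 = 5
  Kent–Hilo: 20 × 5 = 100
  Vail–Reno: 5 × 9 = 45
  Vail–Akron: 15 × 3 = 45
  Vail–Hilo: 5 × 8 = 40
Total = 5 + 100 + 45 + 45 + 40 = 235.
(Supply check: Kent ships 25; Vail ships 25.)

235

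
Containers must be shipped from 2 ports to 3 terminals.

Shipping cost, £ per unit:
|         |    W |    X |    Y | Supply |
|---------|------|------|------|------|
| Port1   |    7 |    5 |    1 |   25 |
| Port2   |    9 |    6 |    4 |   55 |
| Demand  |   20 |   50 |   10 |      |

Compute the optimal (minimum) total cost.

An optimal shipping plan:
  Port1–W: 15 × £7 = £105
  Port1–Y: 10 × £1 = £10
  Port2–W: 5 × £9 = £45
  Port2–X: 50 × £6 = £300
Total = 105 + 10 + 45 + 300 = £460.
(Supply check: Port1 ships 25; Port2 ships 55.)

460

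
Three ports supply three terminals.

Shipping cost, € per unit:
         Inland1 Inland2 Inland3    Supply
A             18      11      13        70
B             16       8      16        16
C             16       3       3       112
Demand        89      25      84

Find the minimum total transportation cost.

An optimal shipping plan:
  A→Inland1: 70 × €18 = €1260
  B→Inland1: 16 × €16 = €256
  C→Inland1: 3 × €16 = €48
  C→Inland2: 25 × €3 = €75
  C→Inland3: 84 × €3 = €252
Total = 1260 + 256 + 48 + 75 + 252 = €1891.
(Supply check: A ships 70; B ships 16; C ships 112.)

1891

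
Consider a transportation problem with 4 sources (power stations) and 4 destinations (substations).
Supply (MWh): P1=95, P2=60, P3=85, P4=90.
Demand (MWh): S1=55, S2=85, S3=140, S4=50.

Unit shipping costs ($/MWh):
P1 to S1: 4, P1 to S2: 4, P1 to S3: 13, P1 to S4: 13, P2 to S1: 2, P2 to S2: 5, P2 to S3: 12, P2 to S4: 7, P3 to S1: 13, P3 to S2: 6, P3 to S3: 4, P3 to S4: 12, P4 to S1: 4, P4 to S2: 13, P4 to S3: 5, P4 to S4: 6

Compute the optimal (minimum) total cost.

A cheapest plan:
  P1->S1: 10 × $4 = $40
  P1->S2: 85 × $4 = $340
  P2->S1: 45 × $2 = $90
  P2->S4: 15 × $7 = $105
  P3->S3: 85 × $4 = $340
  P4->S3: 55 × $5 = $275
  P4->S4: 35 × $6 = $210
Total = 40 + 340 + 90 + 105 + 340 + 275 + 210 = $1400.

1400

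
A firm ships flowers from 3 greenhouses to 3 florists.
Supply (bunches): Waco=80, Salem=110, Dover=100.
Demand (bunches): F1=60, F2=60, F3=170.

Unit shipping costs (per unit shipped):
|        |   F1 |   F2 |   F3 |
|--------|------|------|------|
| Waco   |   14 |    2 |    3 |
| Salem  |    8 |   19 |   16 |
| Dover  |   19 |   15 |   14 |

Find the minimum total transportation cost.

Optimal allocation:
  Waco→F2: 60 × 2 = 120
  Waco→F3: 20 × 3 = 60
  Salem→F1: 60 × 8 = 480
  Salem→F3: 50 × 16 = 800
  Dover→F3: 100 × 14 = 1400
Total = 120 + 60 + 480 + 800 + 1400 = 2860.

2860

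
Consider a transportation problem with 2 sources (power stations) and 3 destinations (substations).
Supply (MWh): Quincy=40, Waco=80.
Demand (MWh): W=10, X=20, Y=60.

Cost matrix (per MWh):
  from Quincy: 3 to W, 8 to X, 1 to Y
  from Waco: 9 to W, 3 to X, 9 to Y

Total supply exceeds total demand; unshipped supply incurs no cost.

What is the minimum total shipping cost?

370

An optimal shipping plan:
  Quincy–Y: 40 × 1 = 40
  Waco–W: 10 × 9 = 90
  Waco–X: 20 × 3 = 60
  Waco–Y: 20 × 9 = 180
Total = 40 + 90 + 60 + 180 = 370.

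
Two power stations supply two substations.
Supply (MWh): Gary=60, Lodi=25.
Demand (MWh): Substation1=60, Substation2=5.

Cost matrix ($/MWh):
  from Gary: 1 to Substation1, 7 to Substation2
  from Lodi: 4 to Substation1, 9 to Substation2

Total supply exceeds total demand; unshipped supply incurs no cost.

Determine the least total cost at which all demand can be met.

105

An optimal shipping plan:
  Gary–Substation1: 60 × $1 = $60
  Lodi–Substation2: 5 × $9 = $45
Total = 60 + 45 = $105.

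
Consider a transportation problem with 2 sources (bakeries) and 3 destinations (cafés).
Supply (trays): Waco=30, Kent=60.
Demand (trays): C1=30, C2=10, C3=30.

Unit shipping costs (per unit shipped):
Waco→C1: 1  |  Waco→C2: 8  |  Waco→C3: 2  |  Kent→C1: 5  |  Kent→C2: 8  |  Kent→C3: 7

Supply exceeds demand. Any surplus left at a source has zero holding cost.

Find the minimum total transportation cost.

One minimum-cost allocation:
  Waco→C3: 30 × 2 = 60
  Kent→C1: 30 × 5 = 150
  Kent→C2: 10 × 8 = 80
Total = 60 + 150 + 80 = 290.
(Supply check: Waco ships 30; Kent ships 40.)

290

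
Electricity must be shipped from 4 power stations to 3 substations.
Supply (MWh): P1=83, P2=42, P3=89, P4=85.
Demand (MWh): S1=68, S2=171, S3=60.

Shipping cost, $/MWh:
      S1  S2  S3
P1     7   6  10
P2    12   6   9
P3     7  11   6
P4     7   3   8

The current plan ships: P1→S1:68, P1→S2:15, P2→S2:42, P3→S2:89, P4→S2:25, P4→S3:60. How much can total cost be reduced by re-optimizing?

745

Current plan cost = 68·7 + 15·6 + 42·6 + 89·11 + 25·3 + 60·8 = $2352.
Optimal plan:
  P1–S1: 39 × $7 = $273
  P1–S2: 44 × $6 = $264
  P2–S2: 42 × $6 = $252
  P3–S1: 29 × $7 = $203
  P3–S3: 60 × $6 = $360
  P4–S2: 85 × $3 = $255
Optimal cost = $1607.
Saving = 2352 − 1607 = $745.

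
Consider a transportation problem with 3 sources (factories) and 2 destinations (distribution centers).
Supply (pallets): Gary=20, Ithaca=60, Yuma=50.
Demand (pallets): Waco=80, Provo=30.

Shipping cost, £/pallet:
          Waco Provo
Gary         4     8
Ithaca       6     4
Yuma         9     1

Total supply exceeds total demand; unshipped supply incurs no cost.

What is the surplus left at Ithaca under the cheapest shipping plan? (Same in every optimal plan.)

Minimum-cost shipments:
  Gary→Waco: 20 × £4 = £80
  Ithaca→Waco: 60 × £6 = £360
  Yuma→Provo: 30 × £1 = £30
Total cost = £470.
Ithaca ships 60 of its 60, leaving 0.

0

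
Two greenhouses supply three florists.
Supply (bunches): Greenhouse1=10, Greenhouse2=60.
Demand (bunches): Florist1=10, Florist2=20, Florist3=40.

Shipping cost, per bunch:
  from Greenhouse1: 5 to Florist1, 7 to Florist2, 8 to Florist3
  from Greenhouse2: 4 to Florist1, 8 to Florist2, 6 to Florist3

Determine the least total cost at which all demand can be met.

430

Optimal allocation:
  Greenhouse1–Florist2: 10 × 7 = 70
  Greenhouse2–Florist1: 10 × 4 = 40
  Greenhouse2–Florist2: 10 × 8 = 80
  Greenhouse2–Florist3: 40 × 6 = 240
Total = 70 + 40 + 80 + 240 = 430.
(Supply check: Greenhouse1 ships 10; Greenhouse2 ships 60.)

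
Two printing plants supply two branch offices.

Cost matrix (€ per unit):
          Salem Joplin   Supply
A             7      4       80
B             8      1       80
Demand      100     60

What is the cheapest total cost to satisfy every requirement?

One minimum-cost allocation:
  A–Salem: 80 boxes
  B–Salem: 20 boxes
  B–Joplin: 60 boxes
Total cost = €780.

780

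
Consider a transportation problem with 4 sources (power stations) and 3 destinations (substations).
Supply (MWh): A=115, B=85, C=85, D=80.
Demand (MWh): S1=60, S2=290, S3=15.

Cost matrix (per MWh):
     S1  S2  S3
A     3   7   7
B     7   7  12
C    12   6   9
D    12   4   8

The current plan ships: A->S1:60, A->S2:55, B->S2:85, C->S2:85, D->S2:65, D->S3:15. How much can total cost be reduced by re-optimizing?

Current plan cost = 60·3 + 55·7 + 85·7 + 85·6 + 65·4 + 15·8 = 2050.
Optimal plan:
  A to S1: 60 × 3 = 180
  A to S2: 40 × 7 = 280
  A to S3: 15 × 7 = 105
  B to S2: 85 × 7 = 595
  C to S2: 85 × 6 = 510
  D to S2: 80 × 4 = 320
Optimal cost = 1990.
Saving = 2050 − 1990 = 60.

60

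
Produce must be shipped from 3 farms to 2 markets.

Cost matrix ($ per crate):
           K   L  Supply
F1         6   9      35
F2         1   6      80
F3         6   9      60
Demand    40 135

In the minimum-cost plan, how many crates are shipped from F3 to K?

0

Solving gives:
  F1 to L: 35 × $9 = $315
  F2 to K: 40 × $1 = $40
  F2 to L: 40 × $6 = $240
  F3 to L: 60 × $9 = $540
Total cost = $1135.
The route F3→K is not used.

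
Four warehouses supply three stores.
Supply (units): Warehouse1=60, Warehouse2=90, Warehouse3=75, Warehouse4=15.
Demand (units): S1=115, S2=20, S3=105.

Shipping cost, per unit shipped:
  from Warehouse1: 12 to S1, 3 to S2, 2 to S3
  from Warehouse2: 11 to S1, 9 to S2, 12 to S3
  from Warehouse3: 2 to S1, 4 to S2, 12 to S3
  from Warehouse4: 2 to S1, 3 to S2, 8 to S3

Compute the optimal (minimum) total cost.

1295

A cheapest plan:
  Warehouse1 to S3: 60 × 2 = 120
  Warehouse2 to S1: 25 × 11 = 275
  Warehouse2 to S2: 20 × 9 = 180
  Warehouse2 to S3: 45 × 12 = 540
  Warehouse3 to S1: 75 × 2 = 150
  Warehouse4 to S1: 15 × 2 = 30
Total = 120 + 275 + 180 + 540 + 150 + 30 = 1295.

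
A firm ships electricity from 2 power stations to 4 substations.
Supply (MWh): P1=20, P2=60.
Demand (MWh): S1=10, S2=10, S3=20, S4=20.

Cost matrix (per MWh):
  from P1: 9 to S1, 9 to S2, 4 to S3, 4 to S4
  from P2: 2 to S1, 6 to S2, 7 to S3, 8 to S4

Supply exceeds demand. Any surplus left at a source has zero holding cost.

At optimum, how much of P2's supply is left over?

20

An optimal plan:
  P1→S4: 20 × 4 = 80
  P2→S1: 10 × 2 = 20
  P2→S2: 10 × 6 = 60
  P2→S3: 20 × 7 = 140
Total cost = 300.
P2 ships 40 of its 60, leaving 20.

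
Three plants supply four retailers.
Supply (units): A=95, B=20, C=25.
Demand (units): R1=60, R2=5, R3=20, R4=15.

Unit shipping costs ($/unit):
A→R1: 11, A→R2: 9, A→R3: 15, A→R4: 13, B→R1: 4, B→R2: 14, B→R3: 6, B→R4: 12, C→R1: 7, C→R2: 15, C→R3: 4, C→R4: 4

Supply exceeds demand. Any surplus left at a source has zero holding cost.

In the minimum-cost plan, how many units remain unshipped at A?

An optimal plan:
  A->R1: 40 × $11 = $440
  A->R2: 5 × $9 = $45
  A->R4: 10 × $13 = $130
  B->R1: 20 × $4 = $80
  C->R3: 20 × $4 = $80
  C->R4: 5 × $4 = $20
Total cost = $795.
A ships 55 of its 95, leaving 40.

40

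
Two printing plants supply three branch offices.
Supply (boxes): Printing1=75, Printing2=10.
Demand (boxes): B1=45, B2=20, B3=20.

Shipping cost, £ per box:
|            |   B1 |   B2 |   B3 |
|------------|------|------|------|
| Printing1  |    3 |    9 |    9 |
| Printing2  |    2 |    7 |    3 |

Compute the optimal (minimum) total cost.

435

One minimum-cost allocation:
  Printing1→B1: 45 boxes
  Printing1→B2: 20 boxes
  Printing1→B3: 10 boxes
  Printing2→B3: 10 boxes
Total cost = £435.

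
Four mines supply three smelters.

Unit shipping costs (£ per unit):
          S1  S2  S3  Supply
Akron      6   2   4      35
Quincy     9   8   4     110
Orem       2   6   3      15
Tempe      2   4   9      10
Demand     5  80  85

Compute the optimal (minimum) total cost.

720

An optimal shipping plan:
  Akron→S2: 35 × £2 = £70
  Quincy→S2: 25 × £8 = £200
  Quincy→S3: 85 × £4 = £340
  Orem→S1: 5 × £2 = £10
  Orem→S2: 10 × £6 = £60
  Tempe→S2: 10 × £4 = £40
Total = 70 + 200 + 340 + 10 + 60 + 40 = £720.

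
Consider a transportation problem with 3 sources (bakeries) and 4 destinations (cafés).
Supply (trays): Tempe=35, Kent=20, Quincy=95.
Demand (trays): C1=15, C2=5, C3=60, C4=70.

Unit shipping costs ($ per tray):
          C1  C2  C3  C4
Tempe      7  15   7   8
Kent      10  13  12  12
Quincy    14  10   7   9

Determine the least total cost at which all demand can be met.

1230

An optimal shipping plan:
  Tempe->C4: 35 × $8 = $280
  Kent->C1: 15 × $10 = $150
  Kent->C2: 5 × $13 = $65
  Quincy->C3: 60 × $7 = $420
  Quincy->C4: 35 × $9 = $315
Total = 280 + 150 + 65 + 420 + 315 = $1230.
(Supply check: Tempe ships 35; Kent ships 20; Quincy ships 95.)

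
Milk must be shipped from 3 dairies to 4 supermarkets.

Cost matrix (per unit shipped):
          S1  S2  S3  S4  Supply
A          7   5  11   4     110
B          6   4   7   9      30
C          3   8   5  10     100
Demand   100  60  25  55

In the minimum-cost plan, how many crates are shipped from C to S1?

Solving gives:
  A to S2: 55 crates
  A to S4: 55 crates
  B to S2: 5 crates
  B to S3: 25 crates
  C to S1: 100 crates
Total cost = 990.
So C→S1 carries 100 crates.

100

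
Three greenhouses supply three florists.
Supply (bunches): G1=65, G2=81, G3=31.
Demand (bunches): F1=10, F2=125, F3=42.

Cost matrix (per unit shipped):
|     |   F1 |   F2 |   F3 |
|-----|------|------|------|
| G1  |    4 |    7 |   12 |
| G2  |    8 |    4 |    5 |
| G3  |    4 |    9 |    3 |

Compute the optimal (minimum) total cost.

853

One minimum-cost allocation:
  G1–F1: 10 × 4 = 40
  G1–F2: 55 × 7 = 385
  G2–F2: 70 × 4 = 280
  G2–F3: 11 × 5 = 55
  G3–F3: 31 × 3 = 93
Total = 40 + 385 + 280 + 55 + 93 = 853.
(Supply check: G1 ships 65; G2 ships 81; G3 ships 31.)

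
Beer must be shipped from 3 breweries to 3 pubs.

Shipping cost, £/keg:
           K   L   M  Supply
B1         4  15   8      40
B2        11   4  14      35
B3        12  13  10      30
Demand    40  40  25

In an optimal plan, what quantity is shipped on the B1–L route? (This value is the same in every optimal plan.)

0

Solving gives:
  B1 to K: 40 × £4 = £160
  B2 to L: 35 × £4 = £140
  B3 to L: 5 × £13 = £65
  B3 to M: 25 × £10 = £250
Total cost = £615.
The route B1→L is not used.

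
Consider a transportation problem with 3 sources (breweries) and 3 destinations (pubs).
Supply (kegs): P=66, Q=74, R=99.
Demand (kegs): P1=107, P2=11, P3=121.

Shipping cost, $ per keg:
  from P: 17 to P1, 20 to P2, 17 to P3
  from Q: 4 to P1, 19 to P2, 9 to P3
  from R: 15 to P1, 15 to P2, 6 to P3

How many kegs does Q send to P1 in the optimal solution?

Optimal shipments:
  P→P1: 33 × $17 = $561
  P→P2: 11 × $20 = $220
  P→P3: 22 × $17 = $374
  Q→P1: 74 × $4 = $296
  R→P3: 99 × $6 = $594
Total cost = $2045.
So Q→P1 carries 74 kegs.

74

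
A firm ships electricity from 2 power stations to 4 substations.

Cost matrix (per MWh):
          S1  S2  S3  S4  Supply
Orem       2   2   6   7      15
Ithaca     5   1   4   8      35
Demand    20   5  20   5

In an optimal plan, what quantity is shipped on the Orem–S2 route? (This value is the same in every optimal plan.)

0

Optimal shipments:
  Orem–S1: 15 × 2 = 30
  Ithaca–S1: 5 × 5 = 25
  Ithaca–S2: 5 × 1 = 5
  Ithaca–S3: 20 × 4 = 80
  Ithaca–S4: 5 × 8 = 40
Total cost = 180.
The route Orem→S2 is not used.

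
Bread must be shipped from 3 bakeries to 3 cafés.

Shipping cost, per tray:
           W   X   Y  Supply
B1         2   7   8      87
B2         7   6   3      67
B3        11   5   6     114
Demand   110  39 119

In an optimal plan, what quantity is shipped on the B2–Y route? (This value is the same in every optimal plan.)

44

The minimum-cost plan:
  B1->W: 87 × 2 = 174
  B2->W: 23 × 7 = 161
  B2->Y: 44 × 3 = 132
  B3->X: 39 × 5 = 195
  B3->Y: 75 × 6 = 450
Total cost = 1112.
So B2→Y carries 44 trays.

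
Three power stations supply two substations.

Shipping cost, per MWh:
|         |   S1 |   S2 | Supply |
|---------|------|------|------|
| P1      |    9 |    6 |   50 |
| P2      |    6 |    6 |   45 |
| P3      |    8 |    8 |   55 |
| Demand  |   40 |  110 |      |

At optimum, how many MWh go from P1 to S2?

50

Solving gives:
  P1->S2: 50 × 6 = 300
  P2->S1: 40 × 6 = 240
  P2->S2: 5 × 6 = 30
  P3->S2: 55 × 8 = 440
Total cost = 1010.
So P1→S2 carries 50 MWh.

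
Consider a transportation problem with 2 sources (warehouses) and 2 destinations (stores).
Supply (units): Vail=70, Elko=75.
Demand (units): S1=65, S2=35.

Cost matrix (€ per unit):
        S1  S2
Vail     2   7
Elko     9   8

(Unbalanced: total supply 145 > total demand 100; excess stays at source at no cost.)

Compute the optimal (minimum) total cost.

405

An optimal shipping plan:
  Vail–S1: 65 units
  Vail–S2: 5 units
  Elko–S2: 30 units
Total cost = €405.
(Supply check: Vail ships 70; Elko ships 30.)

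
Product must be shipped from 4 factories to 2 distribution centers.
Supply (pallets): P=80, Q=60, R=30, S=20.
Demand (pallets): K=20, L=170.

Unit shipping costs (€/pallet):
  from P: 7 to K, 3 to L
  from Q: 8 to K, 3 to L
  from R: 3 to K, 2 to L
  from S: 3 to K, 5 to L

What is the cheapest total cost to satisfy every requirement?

Optimal allocation:
  P→L: 80 × €3 = €240
  Q→L: 60 × €3 = €180
  R→L: 30 × €2 = €60
  S→K: 20 × €3 = €60
Total = 240 + 180 + 60 + 60 = €540.
(Supply check: P ships 80; Q ships 60; R ships 30; S ships 20.)

540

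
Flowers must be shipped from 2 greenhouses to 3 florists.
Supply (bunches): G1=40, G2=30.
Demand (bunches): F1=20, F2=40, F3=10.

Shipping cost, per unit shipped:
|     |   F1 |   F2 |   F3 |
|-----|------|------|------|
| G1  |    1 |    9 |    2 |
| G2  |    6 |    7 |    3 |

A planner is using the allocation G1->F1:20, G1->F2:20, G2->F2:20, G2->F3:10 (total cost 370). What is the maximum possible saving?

30

Current plan cost = 20·1 + 20·9 + 20·7 + 10·3 = 370.
Optimal plan:
  G1→F1: 20 × 1 = 20
  G1→F2: 10 × 9 = 90
  G1→F3: 10 × 2 = 20
  G2→F2: 30 × 7 = 210
Optimal cost = 340.
Saving = 370 − 340 = 30.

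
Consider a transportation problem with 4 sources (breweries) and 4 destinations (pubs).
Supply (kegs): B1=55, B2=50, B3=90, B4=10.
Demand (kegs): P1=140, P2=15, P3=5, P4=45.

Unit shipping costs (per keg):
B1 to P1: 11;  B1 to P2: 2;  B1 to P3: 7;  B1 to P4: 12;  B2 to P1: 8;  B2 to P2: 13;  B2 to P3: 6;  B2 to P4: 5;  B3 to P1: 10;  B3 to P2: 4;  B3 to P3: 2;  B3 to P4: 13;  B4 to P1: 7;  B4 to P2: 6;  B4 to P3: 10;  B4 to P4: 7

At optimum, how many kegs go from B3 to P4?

Optimal shipments:
  B1–P1: 40 kegs
  B1–P2: 15 kegs
  B2–P1: 5 kegs
  B2–P4: 45 kegs
  B3–P1: 85 kegs
  B3–P3: 5 kegs
  B4–P1: 10 kegs
Total cost = 1665.
The route B3→P4 is not used.

0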